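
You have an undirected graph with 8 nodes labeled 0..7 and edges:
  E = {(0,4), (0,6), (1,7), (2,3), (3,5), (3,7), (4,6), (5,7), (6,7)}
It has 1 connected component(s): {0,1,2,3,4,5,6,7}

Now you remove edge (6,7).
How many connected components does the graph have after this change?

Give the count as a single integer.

Initial component count: 1
Remove (6,7): it was a bridge. Count increases: 1 -> 2.
  After removal, components: {0,4,6} {1,2,3,5,7}
New component count: 2

Answer: 2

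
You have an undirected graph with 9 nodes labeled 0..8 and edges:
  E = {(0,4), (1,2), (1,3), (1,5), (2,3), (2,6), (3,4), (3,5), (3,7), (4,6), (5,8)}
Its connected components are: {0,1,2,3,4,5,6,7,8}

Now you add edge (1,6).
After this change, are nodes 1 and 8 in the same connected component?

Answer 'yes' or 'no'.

Answer: yes

Derivation:
Initial components: {0,1,2,3,4,5,6,7,8}
Adding edge (1,6): both already in same component {0,1,2,3,4,5,6,7,8}. No change.
New components: {0,1,2,3,4,5,6,7,8}
Are 1 and 8 in the same component? yes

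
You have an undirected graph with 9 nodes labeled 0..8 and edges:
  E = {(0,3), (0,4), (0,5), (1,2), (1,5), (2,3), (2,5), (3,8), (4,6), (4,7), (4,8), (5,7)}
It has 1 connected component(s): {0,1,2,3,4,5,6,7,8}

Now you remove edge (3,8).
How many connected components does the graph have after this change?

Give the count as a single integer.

Initial component count: 1
Remove (3,8): not a bridge. Count unchanged: 1.
  After removal, components: {0,1,2,3,4,5,6,7,8}
New component count: 1

Answer: 1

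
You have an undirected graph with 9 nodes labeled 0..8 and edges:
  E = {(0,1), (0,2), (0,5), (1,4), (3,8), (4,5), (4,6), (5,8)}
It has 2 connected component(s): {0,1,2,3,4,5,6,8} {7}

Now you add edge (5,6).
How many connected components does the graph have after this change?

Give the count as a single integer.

Initial component count: 2
Add (5,6): endpoints already in same component. Count unchanged: 2.
New component count: 2

Answer: 2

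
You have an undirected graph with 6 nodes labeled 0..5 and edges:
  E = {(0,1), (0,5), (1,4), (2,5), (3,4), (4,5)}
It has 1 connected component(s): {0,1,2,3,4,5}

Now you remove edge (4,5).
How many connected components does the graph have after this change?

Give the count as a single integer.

Initial component count: 1
Remove (4,5): not a bridge. Count unchanged: 1.
  After removal, components: {0,1,2,3,4,5}
New component count: 1

Answer: 1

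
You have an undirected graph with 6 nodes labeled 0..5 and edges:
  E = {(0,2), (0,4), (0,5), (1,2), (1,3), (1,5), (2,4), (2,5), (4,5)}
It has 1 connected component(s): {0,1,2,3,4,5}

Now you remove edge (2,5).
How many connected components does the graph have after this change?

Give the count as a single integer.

Answer: 1

Derivation:
Initial component count: 1
Remove (2,5): not a bridge. Count unchanged: 1.
  After removal, components: {0,1,2,3,4,5}
New component count: 1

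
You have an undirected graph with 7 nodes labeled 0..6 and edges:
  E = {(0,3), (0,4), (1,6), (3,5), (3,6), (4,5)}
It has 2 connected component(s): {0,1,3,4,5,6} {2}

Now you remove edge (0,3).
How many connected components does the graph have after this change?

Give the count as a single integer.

Initial component count: 2
Remove (0,3): not a bridge. Count unchanged: 2.
  After removal, components: {0,1,3,4,5,6} {2}
New component count: 2

Answer: 2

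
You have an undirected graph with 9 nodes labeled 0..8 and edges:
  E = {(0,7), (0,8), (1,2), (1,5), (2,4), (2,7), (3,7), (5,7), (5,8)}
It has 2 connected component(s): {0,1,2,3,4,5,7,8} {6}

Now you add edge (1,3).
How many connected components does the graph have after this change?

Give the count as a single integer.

Initial component count: 2
Add (1,3): endpoints already in same component. Count unchanged: 2.
New component count: 2

Answer: 2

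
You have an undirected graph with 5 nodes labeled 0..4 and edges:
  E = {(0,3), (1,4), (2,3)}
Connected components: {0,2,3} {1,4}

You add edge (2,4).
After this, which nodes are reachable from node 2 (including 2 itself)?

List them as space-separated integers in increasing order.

Before: nodes reachable from 2: {0,2,3}
Adding (2,4): merges 2's component with another. Reachability grows.
After: nodes reachable from 2: {0,1,2,3,4}

Answer: 0 1 2 3 4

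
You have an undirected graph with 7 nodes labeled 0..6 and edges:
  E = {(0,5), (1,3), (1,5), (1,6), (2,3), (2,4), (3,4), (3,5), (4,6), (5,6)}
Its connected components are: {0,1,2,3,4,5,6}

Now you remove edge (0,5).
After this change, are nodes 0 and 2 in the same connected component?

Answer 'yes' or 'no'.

Initial components: {0,1,2,3,4,5,6}
Removing edge (0,5): it was a bridge — component count 1 -> 2.
New components: {0} {1,2,3,4,5,6}
Are 0 and 2 in the same component? no

Answer: no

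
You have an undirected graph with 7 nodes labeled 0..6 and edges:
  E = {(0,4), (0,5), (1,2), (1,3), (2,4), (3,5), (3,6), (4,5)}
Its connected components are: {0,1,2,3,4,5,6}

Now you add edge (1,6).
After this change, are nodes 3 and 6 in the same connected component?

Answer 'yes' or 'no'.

Initial components: {0,1,2,3,4,5,6}
Adding edge (1,6): both already in same component {0,1,2,3,4,5,6}. No change.
New components: {0,1,2,3,4,5,6}
Are 3 and 6 in the same component? yes

Answer: yes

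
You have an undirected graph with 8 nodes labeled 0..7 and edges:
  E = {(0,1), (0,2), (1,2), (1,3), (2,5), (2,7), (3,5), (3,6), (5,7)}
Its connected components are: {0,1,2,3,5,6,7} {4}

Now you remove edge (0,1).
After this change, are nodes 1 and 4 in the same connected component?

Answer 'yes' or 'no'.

Answer: no

Derivation:
Initial components: {0,1,2,3,5,6,7} {4}
Removing edge (0,1): not a bridge — component count unchanged at 2.
New components: {0,1,2,3,5,6,7} {4}
Are 1 and 4 in the same component? no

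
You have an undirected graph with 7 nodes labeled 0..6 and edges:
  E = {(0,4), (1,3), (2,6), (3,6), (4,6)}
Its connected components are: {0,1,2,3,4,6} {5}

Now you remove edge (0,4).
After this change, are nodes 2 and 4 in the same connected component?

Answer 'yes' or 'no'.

Initial components: {0,1,2,3,4,6} {5}
Removing edge (0,4): it was a bridge — component count 2 -> 3.
New components: {0} {1,2,3,4,6} {5}
Are 2 and 4 in the same component? yes

Answer: yes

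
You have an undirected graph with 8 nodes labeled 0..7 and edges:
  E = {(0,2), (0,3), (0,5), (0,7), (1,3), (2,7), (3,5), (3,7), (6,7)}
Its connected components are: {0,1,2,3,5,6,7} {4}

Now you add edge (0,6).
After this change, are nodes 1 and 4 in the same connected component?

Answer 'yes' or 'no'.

Answer: no

Derivation:
Initial components: {0,1,2,3,5,6,7} {4}
Adding edge (0,6): both already in same component {0,1,2,3,5,6,7}. No change.
New components: {0,1,2,3,5,6,7} {4}
Are 1 and 4 in the same component? no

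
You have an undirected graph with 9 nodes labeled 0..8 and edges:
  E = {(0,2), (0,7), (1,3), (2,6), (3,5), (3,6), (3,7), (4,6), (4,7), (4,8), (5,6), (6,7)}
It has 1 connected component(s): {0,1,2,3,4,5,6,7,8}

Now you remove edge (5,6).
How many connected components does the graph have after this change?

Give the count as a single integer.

Answer: 1

Derivation:
Initial component count: 1
Remove (5,6): not a bridge. Count unchanged: 1.
  After removal, components: {0,1,2,3,4,5,6,7,8}
New component count: 1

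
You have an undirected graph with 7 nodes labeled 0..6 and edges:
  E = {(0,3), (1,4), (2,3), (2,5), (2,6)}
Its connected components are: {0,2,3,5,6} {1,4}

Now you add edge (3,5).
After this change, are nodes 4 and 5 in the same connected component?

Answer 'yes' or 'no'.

Initial components: {0,2,3,5,6} {1,4}
Adding edge (3,5): both already in same component {0,2,3,5,6}. No change.
New components: {0,2,3,5,6} {1,4}
Are 4 and 5 in the same component? no

Answer: no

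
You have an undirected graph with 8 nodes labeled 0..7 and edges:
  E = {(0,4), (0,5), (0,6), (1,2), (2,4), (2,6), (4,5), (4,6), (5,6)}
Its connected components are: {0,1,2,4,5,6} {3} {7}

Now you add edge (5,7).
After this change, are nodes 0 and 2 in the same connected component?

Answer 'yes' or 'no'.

Initial components: {0,1,2,4,5,6} {3} {7}
Adding edge (5,7): merges {0,1,2,4,5,6} and {7}.
New components: {0,1,2,4,5,6,7} {3}
Are 0 and 2 in the same component? yes

Answer: yes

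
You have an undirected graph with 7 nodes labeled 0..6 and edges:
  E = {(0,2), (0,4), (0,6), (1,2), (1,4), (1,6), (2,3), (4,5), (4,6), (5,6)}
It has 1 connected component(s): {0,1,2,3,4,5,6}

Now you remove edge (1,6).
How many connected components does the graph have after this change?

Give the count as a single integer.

Initial component count: 1
Remove (1,6): not a bridge. Count unchanged: 1.
  After removal, components: {0,1,2,3,4,5,6}
New component count: 1

Answer: 1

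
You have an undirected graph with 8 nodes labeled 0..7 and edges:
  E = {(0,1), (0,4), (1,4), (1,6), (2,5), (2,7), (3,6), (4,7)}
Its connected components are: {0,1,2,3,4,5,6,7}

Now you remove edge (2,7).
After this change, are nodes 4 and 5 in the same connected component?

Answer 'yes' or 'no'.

Answer: no

Derivation:
Initial components: {0,1,2,3,4,5,6,7}
Removing edge (2,7): it was a bridge — component count 1 -> 2.
New components: {0,1,3,4,6,7} {2,5}
Are 4 and 5 in the same component? no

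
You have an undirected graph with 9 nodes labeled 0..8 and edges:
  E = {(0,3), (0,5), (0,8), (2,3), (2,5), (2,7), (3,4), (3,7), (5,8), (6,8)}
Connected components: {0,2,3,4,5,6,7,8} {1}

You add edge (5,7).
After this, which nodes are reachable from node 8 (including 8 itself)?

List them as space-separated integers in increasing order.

Before: nodes reachable from 8: {0,2,3,4,5,6,7,8}
Adding (5,7): both endpoints already in same component. Reachability from 8 unchanged.
After: nodes reachable from 8: {0,2,3,4,5,6,7,8}

Answer: 0 2 3 4 5 6 7 8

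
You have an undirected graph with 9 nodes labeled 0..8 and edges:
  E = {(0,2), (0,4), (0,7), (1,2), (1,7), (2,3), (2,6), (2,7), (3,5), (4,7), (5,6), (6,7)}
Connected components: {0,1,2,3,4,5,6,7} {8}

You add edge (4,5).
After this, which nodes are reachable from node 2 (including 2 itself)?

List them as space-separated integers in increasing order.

Before: nodes reachable from 2: {0,1,2,3,4,5,6,7}
Adding (4,5): both endpoints already in same component. Reachability from 2 unchanged.
After: nodes reachable from 2: {0,1,2,3,4,5,6,7}

Answer: 0 1 2 3 4 5 6 7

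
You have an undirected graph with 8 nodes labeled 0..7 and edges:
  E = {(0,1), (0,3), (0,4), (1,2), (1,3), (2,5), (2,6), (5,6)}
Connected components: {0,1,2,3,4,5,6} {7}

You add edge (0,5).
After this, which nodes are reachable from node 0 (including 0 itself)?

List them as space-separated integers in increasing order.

Before: nodes reachable from 0: {0,1,2,3,4,5,6}
Adding (0,5): both endpoints already in same component. Reachability from 0 unchanged.
After: nodes reachable from 0: {0,1,2,3,4,5,6}

Answer: 0 1 2 3 4 5 6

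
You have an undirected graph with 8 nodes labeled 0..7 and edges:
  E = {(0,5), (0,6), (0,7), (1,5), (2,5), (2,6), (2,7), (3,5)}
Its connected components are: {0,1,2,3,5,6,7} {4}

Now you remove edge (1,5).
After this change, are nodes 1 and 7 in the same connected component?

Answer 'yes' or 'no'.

Initial components: {0,1,2,3,5,6,7} {4}
Removing edge (1,5): it was a bridge — component count 2 -> 3.
New components: {0,2,3,5,6,7} {1} {4}
Are 1 and 7 in the same component? no

Answer: no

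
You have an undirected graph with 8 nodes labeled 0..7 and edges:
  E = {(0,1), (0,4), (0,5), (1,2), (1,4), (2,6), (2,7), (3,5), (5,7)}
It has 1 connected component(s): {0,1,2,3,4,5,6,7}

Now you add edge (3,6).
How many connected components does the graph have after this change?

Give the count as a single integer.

Answer: 1

Derivation:
Initial component count: 1
Add (3,6): endpoints already in same component. Count unchanged: 1.
New component count: 1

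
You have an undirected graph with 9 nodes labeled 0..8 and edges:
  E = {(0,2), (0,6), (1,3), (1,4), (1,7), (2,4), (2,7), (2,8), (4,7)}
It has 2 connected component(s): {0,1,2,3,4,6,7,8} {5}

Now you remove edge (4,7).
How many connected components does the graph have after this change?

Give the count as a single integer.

Answer: 2

Derivation:
Initial component count: 2
Remove (4,7): not a bridge. Count unchanged: 2.
  After removal, components: {0,1,2,3,4,6,7,8} {5}
New component count: 2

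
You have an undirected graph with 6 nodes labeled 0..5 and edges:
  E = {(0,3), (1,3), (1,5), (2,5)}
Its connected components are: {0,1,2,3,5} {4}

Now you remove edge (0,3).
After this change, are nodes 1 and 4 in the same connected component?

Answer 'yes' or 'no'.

Answer: no

Derivation:
Initial components: {0,1,2,3,5} {4}
Removing edge (0,3): it was a bridge — component count 2 -> 3.
New components: {0} {1,2,3,5} {4}
Are 1 and 4 in the same component? no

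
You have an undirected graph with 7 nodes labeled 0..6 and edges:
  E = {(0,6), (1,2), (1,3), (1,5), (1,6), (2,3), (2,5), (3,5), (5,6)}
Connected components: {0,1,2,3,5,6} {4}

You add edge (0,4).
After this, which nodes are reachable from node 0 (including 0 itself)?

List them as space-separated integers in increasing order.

Before: nodes reachable from 0: {0,1,2,3,5,6}
Adding (0,4): merges 0's component with another. Reachability grows.
After: nodes reachable from 0: {0,1,2,3,4,5,6}

Answer: 0 1 2 3 4 5 6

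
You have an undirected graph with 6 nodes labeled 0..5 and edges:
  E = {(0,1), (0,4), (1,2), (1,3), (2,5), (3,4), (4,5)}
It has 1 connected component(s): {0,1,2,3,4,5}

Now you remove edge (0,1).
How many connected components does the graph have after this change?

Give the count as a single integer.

Answer: 1

Derivation:
Initial component count: 1
Remove (0,1): not a bridge. Count unchanged: 1.
  After removal, components: {0,1,2,3,4,5}
New component count: 1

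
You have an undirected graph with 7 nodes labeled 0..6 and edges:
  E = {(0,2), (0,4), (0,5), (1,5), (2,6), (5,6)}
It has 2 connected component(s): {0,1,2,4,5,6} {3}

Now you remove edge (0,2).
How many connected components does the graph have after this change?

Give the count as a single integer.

Answer: 2

Derivation:
Initial component count: 2
Remove (0,2): not a bridge. Count unchanged: 2.
  After removal, components: {0,1,2,4,5,6} {3}
New component count: 2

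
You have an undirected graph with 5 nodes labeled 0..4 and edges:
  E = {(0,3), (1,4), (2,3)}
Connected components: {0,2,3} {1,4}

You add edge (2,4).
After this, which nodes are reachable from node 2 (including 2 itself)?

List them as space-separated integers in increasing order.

Before: nodes reachable from 2: {0,2,3}
Adding (2,4): merges 2's component with another. Reachability grows.
After: nodes reachable from 2: {0,1,2,3,4}

Answer: 0 1 2 3 4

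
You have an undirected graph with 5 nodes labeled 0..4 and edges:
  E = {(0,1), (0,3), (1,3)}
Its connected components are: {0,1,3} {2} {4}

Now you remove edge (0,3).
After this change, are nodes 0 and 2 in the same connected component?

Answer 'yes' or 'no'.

Initial components: {0,1,3} {2} {4}
Removing edge (0,3): not a bridge — component count unchanged at 3.
New components: {0,1,3} {2} {4}
Are 0 and 2 in the same component? no

Answer: no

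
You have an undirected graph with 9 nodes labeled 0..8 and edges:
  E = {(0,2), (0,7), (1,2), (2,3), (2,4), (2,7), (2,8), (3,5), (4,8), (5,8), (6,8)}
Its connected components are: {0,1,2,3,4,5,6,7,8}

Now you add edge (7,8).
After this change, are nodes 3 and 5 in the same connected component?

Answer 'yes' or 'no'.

Initial components: {0,1,2,3,4,5,6,7,8}
Adding edge (7,8): both already in same component {0,1,2,3,4,5,6,7,8}. No change.
New components: {0,1,2,3,4,5,6,7,8}
Are 3 and 5 in the same component? yes

Answer: yes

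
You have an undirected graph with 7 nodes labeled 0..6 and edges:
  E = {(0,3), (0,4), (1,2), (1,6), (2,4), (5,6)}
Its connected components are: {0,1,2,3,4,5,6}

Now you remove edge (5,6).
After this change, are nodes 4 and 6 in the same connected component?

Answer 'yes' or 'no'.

Initial components: {0,1,2,3,4,5,6}
Removing edge (5,6): it was a bridge — component count 1 -> 2.
New components: {0,1,2,3,4,6} {5}
Are 4 and 6 in the same component? yes

Answer: yes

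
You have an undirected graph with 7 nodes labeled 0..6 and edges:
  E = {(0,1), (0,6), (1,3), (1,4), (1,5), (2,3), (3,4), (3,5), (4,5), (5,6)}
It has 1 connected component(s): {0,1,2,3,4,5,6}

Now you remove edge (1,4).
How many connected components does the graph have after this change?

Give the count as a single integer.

Answer: 1

Derivation:
Initial component count: 1
Remove (1,4): not a bridge. Count unchanged: 1.
  After removal, components: {0,1,2,3,4,5,6}
New component count: 1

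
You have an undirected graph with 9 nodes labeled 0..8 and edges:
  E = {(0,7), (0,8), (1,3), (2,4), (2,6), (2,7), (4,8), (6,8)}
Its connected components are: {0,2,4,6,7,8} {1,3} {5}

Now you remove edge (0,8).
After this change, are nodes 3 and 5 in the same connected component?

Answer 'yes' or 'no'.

Answer: no

Derivation:
Initial components: {0,2,4,6,7,8} {1,3} {5}
Removing edge (0,8): not a bridge — component count unchanged at 3.
New components: {0,2,4,6,7,8} {1,3} {5}
Are 3 and 5 in the same component? no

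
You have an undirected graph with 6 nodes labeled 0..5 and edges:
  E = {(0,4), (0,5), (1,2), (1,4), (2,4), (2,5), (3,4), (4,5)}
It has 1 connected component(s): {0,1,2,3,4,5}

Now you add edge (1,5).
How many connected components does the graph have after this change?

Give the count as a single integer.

Initial component count: 1
Add (1,5): endpoints already in same component. Count unchanged: 1.
New component count: 1

Answer: 1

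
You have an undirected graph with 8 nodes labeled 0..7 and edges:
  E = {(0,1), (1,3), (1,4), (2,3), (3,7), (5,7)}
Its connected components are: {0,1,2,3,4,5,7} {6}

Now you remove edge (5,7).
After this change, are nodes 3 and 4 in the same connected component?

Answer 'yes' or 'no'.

Answer: yes

Derivation:
Initial components: {0,1,2,3,4,5,7} {6}
Removing edge (5,7): it was a bridge — component count 2 -> 3.
New components: {0,1,2,3,4,7} {5} {6}
Are 3 and 4 in the same component? yes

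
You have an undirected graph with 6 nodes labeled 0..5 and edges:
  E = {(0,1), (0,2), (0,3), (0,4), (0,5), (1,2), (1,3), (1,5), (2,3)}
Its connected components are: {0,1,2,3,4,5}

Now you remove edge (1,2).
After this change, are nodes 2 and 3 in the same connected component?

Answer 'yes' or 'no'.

Initial components: {0,1,2,3,4,5}
Removing edge (1,2): not a bridge — component count unchanged at 1.
New components: {0,1,2,3,4,5}
Are 2 and 3 in the same component? yes

Answer: yes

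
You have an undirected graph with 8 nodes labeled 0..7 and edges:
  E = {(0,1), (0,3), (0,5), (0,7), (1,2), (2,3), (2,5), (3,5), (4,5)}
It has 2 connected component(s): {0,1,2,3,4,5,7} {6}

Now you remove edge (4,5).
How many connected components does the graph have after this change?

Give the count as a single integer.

Answer: 3

Derivation:
Initial component count: 2
Remove (4,5): it was a bridge. Count increases: 2 -> 3.
  After removal, components: {0,1,2,3,5,7} {4} {6}
New component count: 3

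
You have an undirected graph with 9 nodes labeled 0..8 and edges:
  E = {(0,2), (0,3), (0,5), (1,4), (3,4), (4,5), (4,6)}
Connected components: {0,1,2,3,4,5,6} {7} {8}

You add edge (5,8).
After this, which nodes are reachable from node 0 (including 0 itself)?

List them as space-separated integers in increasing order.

Answer: 0 1 2 3 4 5 6 8

Derivation:
Before: nodes reachable from 0: {0,1,2,3,4,5,6}
Adding (5,8): merges 0's component with another. Reachability grows.
After: nodes reachable from 0: {0,1,2,3,4,5,6,8}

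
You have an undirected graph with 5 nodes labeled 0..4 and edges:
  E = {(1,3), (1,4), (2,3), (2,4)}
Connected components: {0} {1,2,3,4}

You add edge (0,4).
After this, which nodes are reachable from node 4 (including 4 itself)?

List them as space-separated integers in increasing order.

Answer: 0 1 2 3 4

Derivation:
Before: nodes reachable from 4: {1,2,3,4}
Adding (0,4): merges 4's component with another. Reachability grows.
After: nodes reachable from 4: {0,1,2,3,4}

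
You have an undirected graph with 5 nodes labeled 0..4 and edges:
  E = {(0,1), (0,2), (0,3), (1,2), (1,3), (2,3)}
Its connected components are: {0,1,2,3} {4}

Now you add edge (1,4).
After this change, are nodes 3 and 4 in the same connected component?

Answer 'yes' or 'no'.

Answer: yes

Derivation:
Initial components: {0,1,2,3} {4}
Adding edge (1,4): merges {0,1,2,3} and {4}.
New components: {0,1,2,3,4}
Are 3 and 4 in the same component? yes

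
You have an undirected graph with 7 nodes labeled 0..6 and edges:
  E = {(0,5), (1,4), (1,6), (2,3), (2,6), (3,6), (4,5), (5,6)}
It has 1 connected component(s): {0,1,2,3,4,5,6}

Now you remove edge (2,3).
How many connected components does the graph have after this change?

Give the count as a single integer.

Initial component count: 1
Remove (2,3): not a bridge. Count unchanged: 1.
  After removal, components: {0,1,2,3,4,5,6}
New component count: 1

Answer: 1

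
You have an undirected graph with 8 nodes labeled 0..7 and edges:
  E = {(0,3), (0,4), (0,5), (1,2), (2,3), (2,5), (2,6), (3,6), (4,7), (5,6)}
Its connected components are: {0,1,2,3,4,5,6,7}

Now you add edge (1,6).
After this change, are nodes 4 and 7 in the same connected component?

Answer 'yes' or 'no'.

Initial components: {0,1,2,3,4,5,6,7}
Adding edge (1,6): both already in same component {0,1,2,3,4,5,6,7}. No change.
New components: {0,1,2,3,4,5,6,7}
Are 4 and 7 in the same component? yes

Answer: yes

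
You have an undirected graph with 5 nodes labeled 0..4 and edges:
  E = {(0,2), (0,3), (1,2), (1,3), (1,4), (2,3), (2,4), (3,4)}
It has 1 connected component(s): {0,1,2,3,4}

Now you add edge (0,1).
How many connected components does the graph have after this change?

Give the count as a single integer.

Answer: 1

Derivation:
Initial component count: 1
Add (0,1): endpoints already in same component. Count unchanged: 1.
New component count: 1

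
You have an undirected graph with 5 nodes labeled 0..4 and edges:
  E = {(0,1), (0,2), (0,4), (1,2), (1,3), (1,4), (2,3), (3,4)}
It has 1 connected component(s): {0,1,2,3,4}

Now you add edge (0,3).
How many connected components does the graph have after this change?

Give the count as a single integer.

Answer: 1

Derivation:
Initial component count: 1
Add (0,3): endpoints already in same component. Count unchanged: 1.
New component count: 1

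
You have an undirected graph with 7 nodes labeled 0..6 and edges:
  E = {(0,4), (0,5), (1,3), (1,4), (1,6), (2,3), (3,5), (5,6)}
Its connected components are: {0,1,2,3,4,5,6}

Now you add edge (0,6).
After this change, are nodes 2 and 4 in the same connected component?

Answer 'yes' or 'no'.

Answer: yes

Derivation:
Initial components: {0,1,2,3,4,5,6}
Adding edge (0,6): both already in same component {0,1,2,3,4,5,6}. No change.
New components: {0,1,2,3,4,5,6}
Are 2 and 4 in the same component? yes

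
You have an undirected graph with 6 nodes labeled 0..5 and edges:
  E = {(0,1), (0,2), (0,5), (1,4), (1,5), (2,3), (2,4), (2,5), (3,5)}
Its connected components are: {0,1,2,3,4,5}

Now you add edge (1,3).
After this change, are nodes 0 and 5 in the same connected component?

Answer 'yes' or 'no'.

Initial components: {0,1,2,3,4,5}
Adding edge (1,3): both already in same component {0,1,2,3,4,5}. No change.
New components: {0,1,2,3,4,5}
Are 0 and 5 in the same component? yes

Answer: yes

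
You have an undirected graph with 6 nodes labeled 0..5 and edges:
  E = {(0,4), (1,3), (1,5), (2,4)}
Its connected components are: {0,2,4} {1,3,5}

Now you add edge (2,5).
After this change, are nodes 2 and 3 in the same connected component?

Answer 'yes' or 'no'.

Answer: yes

Derivation:
Initial components: {0,2,4} {1,3,5}
Adding edge (2,5): merges {0,2,4} and {1,3,5}.
New components: {0,1,2,3,4,5}
Are 2 and 3 in the same component? yes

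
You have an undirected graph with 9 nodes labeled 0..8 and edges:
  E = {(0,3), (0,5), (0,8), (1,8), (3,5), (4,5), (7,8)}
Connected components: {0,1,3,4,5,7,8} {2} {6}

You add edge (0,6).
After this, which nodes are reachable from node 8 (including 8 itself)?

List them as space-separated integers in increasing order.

Answer: 0 1 3 4 5 6 7 8

Derivation:
Before: nodes reachable from 8: {0,1,3,4,5,7,8}
Adding (0,6): merges 8's component with another. Reachability grows.
After: nodes reachable from 8: {0,1,3,4,5,6,7,8}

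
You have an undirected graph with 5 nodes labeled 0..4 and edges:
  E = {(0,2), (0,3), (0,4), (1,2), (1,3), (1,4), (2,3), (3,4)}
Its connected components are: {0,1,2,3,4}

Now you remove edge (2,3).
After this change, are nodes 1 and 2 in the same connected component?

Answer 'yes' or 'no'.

Initial components: {0,1,2,3,4}
Removing edge (2,3): not a bridge — component count unchanged at 1.
New components: {0,1,2,3,4}
Are 1 and 2 in the same component? yes

Answer: yes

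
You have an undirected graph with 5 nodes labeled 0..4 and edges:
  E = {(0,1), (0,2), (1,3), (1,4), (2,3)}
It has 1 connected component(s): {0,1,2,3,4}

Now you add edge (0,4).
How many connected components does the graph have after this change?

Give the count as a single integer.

Answer: 1

Derivation:
Initial component count: 1
Add (0,4): endpoints already in same component. Count unchanged: 1.
New component count: 1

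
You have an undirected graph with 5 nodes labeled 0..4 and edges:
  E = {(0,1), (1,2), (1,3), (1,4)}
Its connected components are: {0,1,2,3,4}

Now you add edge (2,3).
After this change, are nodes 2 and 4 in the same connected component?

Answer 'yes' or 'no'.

Initial components: {0,1,2,3,4}
Adding edge (2,3): both already in same component {0,1,2,3,4}. No change.
New components: {0,1,2,3,4}
Are 2 and 4 in the same component? yes

Answer: yes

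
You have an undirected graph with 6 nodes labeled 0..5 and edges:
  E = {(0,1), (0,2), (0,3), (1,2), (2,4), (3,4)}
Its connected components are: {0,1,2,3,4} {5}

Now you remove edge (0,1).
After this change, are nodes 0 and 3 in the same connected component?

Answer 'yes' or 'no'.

Initial components: {0,1,2,3,4} {5}
Removing edge (0,1): not a bridge — component count unchanged at 2.
New components: {0,1,2,3,4} {5}
Are 0 and 3 in the same component? yes

Answer: yes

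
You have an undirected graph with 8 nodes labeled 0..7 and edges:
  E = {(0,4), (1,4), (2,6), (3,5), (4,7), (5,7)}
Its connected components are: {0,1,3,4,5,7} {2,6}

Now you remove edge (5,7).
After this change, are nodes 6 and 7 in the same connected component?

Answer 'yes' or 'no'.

Answer: no

Derivation:
Initial components: {0,1,3,4,5,7} {2,6}
Removing edge (5,7): it was a bridge — component count 2 -> 3.
New components: {0,1,4,7} {2,6} {3,5}
Are 6 and 7 in the same component? no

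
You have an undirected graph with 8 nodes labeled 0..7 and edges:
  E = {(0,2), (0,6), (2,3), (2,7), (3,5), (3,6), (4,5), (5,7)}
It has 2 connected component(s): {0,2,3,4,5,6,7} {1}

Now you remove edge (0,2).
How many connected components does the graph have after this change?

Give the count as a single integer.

Answer: 2

Derivation:
Initial component count: 2
Remove (0,2): not a bridge. Count unchanged: 2.
  After removal, components: {0,2,3,4,5,6,7} {1}
New component count: 2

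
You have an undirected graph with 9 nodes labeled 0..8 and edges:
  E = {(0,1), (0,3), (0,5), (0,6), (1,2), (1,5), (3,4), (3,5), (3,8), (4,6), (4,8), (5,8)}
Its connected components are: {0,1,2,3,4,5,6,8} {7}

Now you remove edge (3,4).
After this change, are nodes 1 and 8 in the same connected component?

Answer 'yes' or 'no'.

Answer: yes

Derivation:
Initial components: {0,1,2,3,4,5,6,8} {7}
Removing edge (3,4): not a bridge — component count unchanged at 2.
New components: {0,1,2,3,4,5,6,8} {7}
Are 1 and 8 in the same component? yes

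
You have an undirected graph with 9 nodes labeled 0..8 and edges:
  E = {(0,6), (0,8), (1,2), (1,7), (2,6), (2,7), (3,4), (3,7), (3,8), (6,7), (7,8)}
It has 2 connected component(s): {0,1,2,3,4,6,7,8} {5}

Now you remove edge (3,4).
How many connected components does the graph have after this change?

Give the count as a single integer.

Answer: 3

Derivation:
Initial component count: 2
Remove (3,4): it was a bridge. Count increases: 2 -> 3.
  After removal, components: {0,1,2,3,6,7,8} {4} {5}
New component count: 3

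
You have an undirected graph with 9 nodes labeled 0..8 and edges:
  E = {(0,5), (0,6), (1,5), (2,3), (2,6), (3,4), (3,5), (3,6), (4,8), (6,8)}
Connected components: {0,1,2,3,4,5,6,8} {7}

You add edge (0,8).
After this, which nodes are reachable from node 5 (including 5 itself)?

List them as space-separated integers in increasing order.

Before: nodes reachable from 5: {0,1,2,3,4,5,6,8}
Adding (0,8): both endpoints already in same component. Reachability from 5 unchanged.
After: nodes reachable from 5: {0,1,2,3,4,5,6,8}

Answer: 0 1 2 3 4 5 6 8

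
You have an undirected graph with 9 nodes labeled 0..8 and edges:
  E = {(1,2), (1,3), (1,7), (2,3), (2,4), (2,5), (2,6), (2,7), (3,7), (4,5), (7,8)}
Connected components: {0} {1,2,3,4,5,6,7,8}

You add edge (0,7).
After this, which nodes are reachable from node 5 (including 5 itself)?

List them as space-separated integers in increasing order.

Before: nodes reachable from 5: {1,2,3,4,5,6,7,8}
Adding (0,7): merges 5's component with another. Reachability grows.
After: nodes reachable from 5: {0,1,2,3,4,5,6,7,8}

Answer: 0 1 2 3 4 5 6 7 8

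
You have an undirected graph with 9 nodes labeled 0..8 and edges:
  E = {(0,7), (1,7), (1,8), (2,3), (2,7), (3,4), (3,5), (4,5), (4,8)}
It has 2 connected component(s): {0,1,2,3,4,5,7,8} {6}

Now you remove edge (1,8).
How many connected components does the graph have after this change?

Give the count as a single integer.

Initial component count: 2
Remove (1,8): not a bridge. Count unchanged: 2.
  After removal, components: {0,1,2,3,4,5,7,8} {6}
New component count: 2

Answer: 2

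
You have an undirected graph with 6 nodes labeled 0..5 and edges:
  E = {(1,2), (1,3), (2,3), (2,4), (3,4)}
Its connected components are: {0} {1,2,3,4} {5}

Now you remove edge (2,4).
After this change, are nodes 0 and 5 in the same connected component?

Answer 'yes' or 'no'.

Answer: no

Derivation:
Initial components: {0} {1,2,3,4} {5}
Removing edge (2,4): not a bridge — component count unchanged at 3.
New components: {0} {1,2,3,4} {5}
Are 0 and 5 in the same component? no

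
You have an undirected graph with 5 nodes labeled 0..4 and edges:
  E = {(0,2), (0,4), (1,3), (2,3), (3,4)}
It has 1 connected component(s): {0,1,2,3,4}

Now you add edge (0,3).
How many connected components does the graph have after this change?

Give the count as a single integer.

Initial component count: 1
Add (0,3): endpoints already in same component. Count unchanged: 1.
New component count: 1

Answer: 1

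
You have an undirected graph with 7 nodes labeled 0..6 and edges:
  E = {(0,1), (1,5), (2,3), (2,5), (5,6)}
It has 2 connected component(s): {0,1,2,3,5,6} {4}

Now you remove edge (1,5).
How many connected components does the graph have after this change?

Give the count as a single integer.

Initial component count: 2
Remove (1,5): it was a bridge. Count increases: 2 -> 3.
  After removal, components: {0,1} {2,3,5,6} {4}
New component count: 3

Answer: 3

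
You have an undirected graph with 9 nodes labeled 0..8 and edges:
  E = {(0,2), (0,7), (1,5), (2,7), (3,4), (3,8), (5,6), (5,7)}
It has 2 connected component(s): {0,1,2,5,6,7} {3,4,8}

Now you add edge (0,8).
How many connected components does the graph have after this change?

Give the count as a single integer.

Initial component count: 2
Add (0,8): merges two components. Count decreases: 2 -> 1.
New component count: 1

Answer: 1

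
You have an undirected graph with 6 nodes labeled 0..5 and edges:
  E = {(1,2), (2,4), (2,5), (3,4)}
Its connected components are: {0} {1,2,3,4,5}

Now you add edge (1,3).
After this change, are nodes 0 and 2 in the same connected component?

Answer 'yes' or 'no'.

Answer: no

Derivation:
Initial components: {0} {1,2,3,4,5}
Adding edge (1,3): both already in same component {1,2,3,4,5}. No change.
New components: {0} {1,2,3,4,5}
Are 0 and 2 in the same component? no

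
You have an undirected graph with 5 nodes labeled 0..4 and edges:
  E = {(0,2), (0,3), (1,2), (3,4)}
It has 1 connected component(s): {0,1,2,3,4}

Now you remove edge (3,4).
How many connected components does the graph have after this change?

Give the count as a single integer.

Initial component count: 1
Remove (3,4): it was a bridge. Count increases: 1 -> 2.
  After removal, components: {0,1,2,3} {4}
New component count: 2

Answer: 2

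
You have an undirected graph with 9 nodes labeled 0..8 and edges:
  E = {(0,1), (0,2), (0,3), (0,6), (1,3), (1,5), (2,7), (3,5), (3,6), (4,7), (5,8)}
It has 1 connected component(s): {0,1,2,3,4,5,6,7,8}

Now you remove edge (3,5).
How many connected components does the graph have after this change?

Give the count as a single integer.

Answer: 1

Derivation:
Initial component count: 1
Remove (3,5): not a bridge. Count unchanged: 1.
  After removal, components: {0,1,2,3,4,5,6,7,8}
New component count: 1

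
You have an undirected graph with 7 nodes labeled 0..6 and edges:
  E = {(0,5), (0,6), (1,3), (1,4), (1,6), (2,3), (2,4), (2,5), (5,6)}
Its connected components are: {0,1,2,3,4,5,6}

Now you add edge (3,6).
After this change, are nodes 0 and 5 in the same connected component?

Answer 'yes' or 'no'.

Initial components: {0,1,2,3,4,5,6}
Adding edge (3,6): both already in same component {0,1,2,3,4,5,6}. No change.
New components: {0,1,2,3,4,5,6}
Are 0 and 5 in the same component? yes

Answer: yes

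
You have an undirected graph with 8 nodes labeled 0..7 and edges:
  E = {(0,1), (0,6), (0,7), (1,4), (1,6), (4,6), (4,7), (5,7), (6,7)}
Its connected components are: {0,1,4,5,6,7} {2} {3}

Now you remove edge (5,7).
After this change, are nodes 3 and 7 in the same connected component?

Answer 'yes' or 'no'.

Answer: no

Derivation:
Initial components: {0,1,4,5,6,7} {2} {3}
Removing edge (5,7): it was a bridge — component count 3 -> 4.
New components: {0,1,4,6,7} {2} {3} {5}
Are 3 and 7 in the same component? no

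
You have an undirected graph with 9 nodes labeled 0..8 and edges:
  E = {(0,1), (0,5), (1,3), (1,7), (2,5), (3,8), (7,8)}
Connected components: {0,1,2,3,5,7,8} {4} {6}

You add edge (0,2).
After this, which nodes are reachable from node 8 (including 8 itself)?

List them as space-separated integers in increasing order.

Before: nodes reachable from 8: {0,1,2,3,5,7,8}
Adding (0,2): both endpoints already in same component. Reachability from 8 unchanged.
After: nodes reachable from 8: {0,1,2,3,5,7,8}

Answer: 0 1 2 3 5 7 8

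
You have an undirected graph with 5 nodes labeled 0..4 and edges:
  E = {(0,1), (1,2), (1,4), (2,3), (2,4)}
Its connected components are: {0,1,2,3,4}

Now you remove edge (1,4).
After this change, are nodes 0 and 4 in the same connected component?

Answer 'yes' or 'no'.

Answer: yes

Derivation:
Initial components: {0,1,2,3,4}
Removing edge (1,4): not a bridge — component count unchanged at 1.
New components: {0,1,2,3,4}
Are 0 and 4 in the same component? yes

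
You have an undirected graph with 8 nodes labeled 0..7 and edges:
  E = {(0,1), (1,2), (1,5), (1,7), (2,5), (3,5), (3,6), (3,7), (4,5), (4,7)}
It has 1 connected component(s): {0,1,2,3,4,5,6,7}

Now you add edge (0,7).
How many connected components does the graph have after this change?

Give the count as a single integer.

Initial component count: 1
Add (0,7): endpoints already in same component. Count unchanged: 1.
New component count: 1

Answer: 1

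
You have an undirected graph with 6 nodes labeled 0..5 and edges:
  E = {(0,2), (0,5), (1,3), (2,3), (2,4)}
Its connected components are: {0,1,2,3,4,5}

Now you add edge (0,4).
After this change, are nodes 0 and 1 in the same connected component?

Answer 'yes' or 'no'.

Initial components: {0,1,2,3,4,5}
Adding edge (0,4): both already in same component {0,1,2,3,4,5}. No change.
New components: {0,1,2,3,4,5}
Are 0 and 1 in the same component? yes

Answer: yes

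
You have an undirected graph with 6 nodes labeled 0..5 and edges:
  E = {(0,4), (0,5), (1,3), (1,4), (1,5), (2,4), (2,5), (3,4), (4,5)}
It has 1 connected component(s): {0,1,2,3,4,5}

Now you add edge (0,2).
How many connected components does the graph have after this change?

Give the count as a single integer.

Initial component count: 1
Add (0,2): endpoints already in same component. Count unchanged: 1.
New component count: 1

Answer: 1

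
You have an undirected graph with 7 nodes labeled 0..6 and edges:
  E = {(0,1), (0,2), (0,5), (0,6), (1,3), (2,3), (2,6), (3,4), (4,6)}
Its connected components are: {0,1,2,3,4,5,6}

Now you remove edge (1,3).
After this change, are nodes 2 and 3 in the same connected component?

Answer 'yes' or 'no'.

Initial components: {0,1,2,3,4,5,6}
Removing edge (1,3): not a bridge — component count unchanged at 1.
New components: {0,1,2,3,4,5,6}
Are 2 and 3 in the same component? yes

Answer: yes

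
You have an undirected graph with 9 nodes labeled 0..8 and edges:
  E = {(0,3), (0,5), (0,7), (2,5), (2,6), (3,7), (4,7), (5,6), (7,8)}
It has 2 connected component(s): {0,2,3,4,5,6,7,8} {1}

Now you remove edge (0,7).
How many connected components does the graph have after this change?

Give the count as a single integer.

Initial component count: 2
Remove (0,7): not a bridge. Count unchanged: 2.
  After removal, components: {0,2,3,4,5,6,7,8} {1}
New component count: 2

Answer: 2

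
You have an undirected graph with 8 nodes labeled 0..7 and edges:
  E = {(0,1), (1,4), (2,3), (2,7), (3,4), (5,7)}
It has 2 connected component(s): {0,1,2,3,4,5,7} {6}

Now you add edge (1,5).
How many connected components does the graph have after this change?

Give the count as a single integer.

Initial component count: 2
Add (1,5): endpoints already in same component. Count unchanged: 2.
New component count: 2

Answer: 2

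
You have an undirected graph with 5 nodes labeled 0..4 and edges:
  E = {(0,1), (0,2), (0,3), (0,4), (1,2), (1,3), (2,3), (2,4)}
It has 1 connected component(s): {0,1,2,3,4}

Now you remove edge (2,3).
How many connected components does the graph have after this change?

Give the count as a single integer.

Initial component count: 1
Remove (2,3): not a bridge. Count unchanged: 1.
  After removal, components: {0,1,2,3,4}
New component count: 1

Answer: 1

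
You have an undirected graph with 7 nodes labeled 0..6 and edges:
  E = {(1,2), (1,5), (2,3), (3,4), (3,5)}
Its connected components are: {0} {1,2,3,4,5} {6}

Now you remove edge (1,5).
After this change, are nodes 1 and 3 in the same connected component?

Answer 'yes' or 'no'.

Initial components: {0} {1,2,3,4,5} {6}
Removing edge (1,5): not a bridge — component count unchanged at 3.
New components: {0} {1,2,3,4,5} {6}
Are 1 and 3 in the same component? yes

Answer: yes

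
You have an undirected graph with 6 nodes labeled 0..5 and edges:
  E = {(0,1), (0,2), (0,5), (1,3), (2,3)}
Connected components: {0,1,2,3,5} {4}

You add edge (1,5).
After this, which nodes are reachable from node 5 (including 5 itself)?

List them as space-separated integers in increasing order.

Answer: 0 1 2 3 5

Derivation:
Before: nodes reachable from 5: {0,1,2,3,5}
Adding (1,5): both endpoints already in same component. Reachability from 5 unchanged.
After: nodes reachable from 5: {0,1,2,3,5}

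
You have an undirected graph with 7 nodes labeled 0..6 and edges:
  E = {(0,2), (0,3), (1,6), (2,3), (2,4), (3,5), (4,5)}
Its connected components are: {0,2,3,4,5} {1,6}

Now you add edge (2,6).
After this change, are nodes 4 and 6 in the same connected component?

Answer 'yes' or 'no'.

Answer: yes

Derivation:
Initial components: {0,2,3,4,5} {1,6}
Adding edge (2,6): merges {0,2,3,4,5} and {1,6}.
New components: {0,1,2,3,4,5,6}
Are 4 and 6 in the same component? yes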